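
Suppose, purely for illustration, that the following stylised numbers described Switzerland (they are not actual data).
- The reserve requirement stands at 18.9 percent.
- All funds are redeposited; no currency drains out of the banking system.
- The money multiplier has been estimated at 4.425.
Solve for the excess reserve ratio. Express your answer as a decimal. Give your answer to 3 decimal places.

0.037

Using m = 4.425. Since m = (1 + c)/(c + rr + e), the denominator satisfies c + rr + e = (1 + c)/m = (1 + 0) / 4.425 ≈ 0.225989.
With c = 0 and rr = 0.189, the excess reserve ratio is 0.225989 − 0 − 0.189 = 0.036989.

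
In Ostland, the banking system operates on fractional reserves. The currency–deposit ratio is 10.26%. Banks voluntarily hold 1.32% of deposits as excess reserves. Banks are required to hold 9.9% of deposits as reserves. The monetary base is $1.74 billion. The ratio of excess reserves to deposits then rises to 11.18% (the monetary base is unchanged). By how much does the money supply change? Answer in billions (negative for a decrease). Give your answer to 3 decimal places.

-2.810 billion

Initially m₁ = (1 + 0.1026) / (0.099 + 0.0132 + 0.1026) ≈ 5.13315, so M₁ = 5.13315 × 1.74 ≈ 8.9317 billion.
After the change m₂ = (1 + 0.1026) / (0.099 + 0.1118 + 0.1026) ≈ 3.51819, so M₂ = 3.51819 × 1.74 ≈ 6.1217 billion.
ΔM = M₂ − M₁ = 6.1217 − 8.9317 = -2.81 billion.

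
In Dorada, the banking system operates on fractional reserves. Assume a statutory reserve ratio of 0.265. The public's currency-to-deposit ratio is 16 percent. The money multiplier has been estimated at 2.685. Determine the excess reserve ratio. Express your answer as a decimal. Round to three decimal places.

0.007

Using m = 2.685. Since m = (1 + c)/(c + rr + e), the denominator satisfies c + rr + e = (1 + c)/m = (1 + 0.16) / 2.685 ≈ 0.432030.
With c = 0.16 and rr = 0.265, the excess reserve ratio is 0.432030 − 0.16 − 0.265 = 0.00703.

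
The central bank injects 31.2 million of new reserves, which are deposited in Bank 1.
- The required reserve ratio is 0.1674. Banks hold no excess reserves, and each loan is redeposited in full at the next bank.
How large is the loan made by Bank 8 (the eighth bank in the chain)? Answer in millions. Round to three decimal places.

Each bank lends a fraction (1 − rr) = 0.8326 of the deposit it receives, so Bank 8 receives 31.2·0.8326^7 and lends 31.2·0.8326^8 ≈ 7.2052 million.

7.205 million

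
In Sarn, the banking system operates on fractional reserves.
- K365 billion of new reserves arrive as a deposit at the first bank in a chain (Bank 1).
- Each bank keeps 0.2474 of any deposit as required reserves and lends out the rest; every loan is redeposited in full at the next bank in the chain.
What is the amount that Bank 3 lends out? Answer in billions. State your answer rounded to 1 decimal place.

Each bank lends a fraction (1 − rr) = 0.7526 of the deposit it receives, so Bank 3 receives 365·0.7526^2 and lends 365·0.7526^3 ≈ 155.5914 billion.

K155.6 billion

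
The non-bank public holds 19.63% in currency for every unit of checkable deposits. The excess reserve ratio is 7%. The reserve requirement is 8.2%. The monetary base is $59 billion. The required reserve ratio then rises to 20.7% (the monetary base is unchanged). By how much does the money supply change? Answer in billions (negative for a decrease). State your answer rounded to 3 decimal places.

-53.520 billion

Initially m₁ = (1 + 0.1963) / (0.082 + 0.07 + 0.1963) ≈ 3.434683, so M₁ = 3.434683 × 59 ≈ 202.6463 billion.
After the change m₂ = (1 + 0.1963) / (0.207 + 0.07 + 0.1963) ≈ 2.527572, so M₂ = 2.527572 × 59 ≈ 149.1267 billion.
ΔM = M₂ − M₁ = 149.1267 − 202.6463 = -53.5196 billion.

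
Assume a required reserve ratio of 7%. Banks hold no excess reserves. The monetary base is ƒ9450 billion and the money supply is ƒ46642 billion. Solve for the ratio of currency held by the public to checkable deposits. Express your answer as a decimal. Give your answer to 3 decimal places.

0.166

Using m = M/MB = 46642/9450 ≈ 4.935661. From m = (1 + c)/(c + rr + e), rearranging gives 1 + c = m·(c + rr + e), so c·(1 − m) = m·(rr + e) − 1.
Hence c = [m·(rr + e) − 1]/(1 − m) = [4.935661 × (0.07 + 0) − 1] / (1 − 4.935661) ≈ 0.166301.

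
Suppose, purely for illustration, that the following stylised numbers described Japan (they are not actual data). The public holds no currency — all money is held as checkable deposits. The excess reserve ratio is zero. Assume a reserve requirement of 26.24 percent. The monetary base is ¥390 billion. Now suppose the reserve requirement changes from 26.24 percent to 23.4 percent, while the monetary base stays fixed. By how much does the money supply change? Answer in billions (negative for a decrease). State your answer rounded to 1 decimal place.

Initially m₁ = 1 / (0.2624) ≈ 3.81098, so M₁ = 3.81098 × 390 = 1486.2822 billion.
After the change m₂ = 1 / (0.234) ≈ 4.27350, so M₂ = 4.27350 × 390 = 1666.665 billion.
ΔM = M₂ − M₁ = 1666.665 − 1486.2822 = 180.3828 billion.

¥180.4 billion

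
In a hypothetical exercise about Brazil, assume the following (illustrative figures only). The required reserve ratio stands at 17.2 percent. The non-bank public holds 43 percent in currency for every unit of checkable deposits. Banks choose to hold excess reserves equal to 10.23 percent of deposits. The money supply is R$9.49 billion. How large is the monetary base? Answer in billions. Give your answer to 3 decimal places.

R$4.674 billion

The money multiplier is m = (1 + c) / (rr + e + c) = (1 + 0.43) / (0.172 + 0.1023 + 0.43) ≈ 2.03038.
MB = M / m = 9.49 / 2.03038 ≈ 4.674 billion.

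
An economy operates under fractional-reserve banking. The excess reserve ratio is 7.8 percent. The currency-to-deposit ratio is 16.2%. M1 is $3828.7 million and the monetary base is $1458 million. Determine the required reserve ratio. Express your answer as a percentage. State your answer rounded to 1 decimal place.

Using m = M/MB = 3828.7/1458 ≈ 2.625995. Since m = (1 + c)/(c + rr + e), the denominator satisfies c + rr + e = (1 + c)/m = (1 + 0.162) / 2.625995 ≈ 0.442499.
With c = 0.162 and e = 0.078, the required reserve ratio is 0.442499 − 0.162 − 0.078 = 0.202499.

20.2%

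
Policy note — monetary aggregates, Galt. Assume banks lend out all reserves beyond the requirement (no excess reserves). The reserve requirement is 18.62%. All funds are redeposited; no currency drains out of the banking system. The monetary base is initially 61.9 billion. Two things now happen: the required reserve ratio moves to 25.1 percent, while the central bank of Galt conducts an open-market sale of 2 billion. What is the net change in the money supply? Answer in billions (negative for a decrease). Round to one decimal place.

Before: m₁ = 1 / (0.1862) ≈ 5.3706, MB₁ = 61.9, so M₁ = 5.3706 × 61.9 ≈ 332.4401 billion.
After: m₂ = 1 / (0.251) ≈ 3.9841, MB₂ = 61.9 − 2 = 59.9, so M₂ = 3.9841 × 59.9 ≈ 238.6476 billion.
ΔM = M₂ − M₁ = 238.6476 − 332.4401 = -93.7925 billion.

-93.8 billion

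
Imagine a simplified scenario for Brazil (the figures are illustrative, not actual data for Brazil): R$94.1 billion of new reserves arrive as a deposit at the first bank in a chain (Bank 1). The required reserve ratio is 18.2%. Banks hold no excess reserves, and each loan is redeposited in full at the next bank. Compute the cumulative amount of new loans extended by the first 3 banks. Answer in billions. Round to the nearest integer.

Bank i lends (1 − rr)^i of the original deposit: Bank 1 lends 94.1·0.8180 = 76.9738, Bank 2 lends 94.1·0.8180² ≈ 62.9646, and so on.
Summing a geometric series: total = 94.1·[0.8180·(1 − 0.8180^3) / (1 − 0.8180)] ≈ 191.4434 billion.

R$191 billion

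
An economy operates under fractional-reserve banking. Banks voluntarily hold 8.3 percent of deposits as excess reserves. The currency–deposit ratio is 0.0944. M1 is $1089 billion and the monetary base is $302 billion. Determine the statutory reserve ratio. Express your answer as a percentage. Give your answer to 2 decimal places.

12.61%

Using m = M/MB = 1089/302 ≈ 3.605960. Since m = (1 + c)/(c + rr + e), the denominator satisfies c + rr + e = (1 + c)/m = (1 + 0.0944) / 3.605960 ≈ 0.303498.
With c = 0.0944 and e = 0.083, the statutory reserve ratio is 0.303498 − 0.0944 − 0.083 = 0.126098.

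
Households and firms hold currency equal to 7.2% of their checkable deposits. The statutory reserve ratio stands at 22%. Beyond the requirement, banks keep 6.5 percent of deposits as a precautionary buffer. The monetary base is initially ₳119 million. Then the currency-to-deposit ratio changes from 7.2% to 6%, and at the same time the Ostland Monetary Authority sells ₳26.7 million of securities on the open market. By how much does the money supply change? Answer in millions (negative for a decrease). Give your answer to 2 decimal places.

Before: m₁ = (1 + 0.072) / (0.22 + 0.065 + 0.072) ≈ 3.002801, MB₁ = 119, so M₁ = 3.002801 × 119 ≈ 357.3333 million.
After: m₂ = (1 + 0.06) / (0.22 + 0.065 + 0.06) ≈ 3.072464, MB₂ = 119 − 26.7 = 92.3, so M₂ = 3.072464 × 92.3 ≈ 283.5884 million.
ΔM = M₂ − M₁ = 283.5884 − 357.3333 = -73.7449 million.

-73.74 million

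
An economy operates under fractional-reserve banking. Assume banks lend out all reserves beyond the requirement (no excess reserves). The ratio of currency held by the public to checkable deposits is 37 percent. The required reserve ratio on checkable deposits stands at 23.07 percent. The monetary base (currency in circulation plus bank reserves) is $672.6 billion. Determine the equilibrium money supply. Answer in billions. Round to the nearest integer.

$1534 billion

The money multiplier is m = (1 + c) / (rr + c) = (1 + 0.37) / (0.2307 + 0.37) ≈ 2.2807.
So M = m × MB = 2.2807 × 672.6 ≈ 1533.9988 billion.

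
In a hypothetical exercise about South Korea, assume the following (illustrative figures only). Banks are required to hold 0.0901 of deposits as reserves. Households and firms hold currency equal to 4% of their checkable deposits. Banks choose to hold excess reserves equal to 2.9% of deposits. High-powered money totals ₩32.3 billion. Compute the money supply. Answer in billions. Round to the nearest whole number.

₩211 billion

The money multiplier is m = (1 + c) / (rr + e + c) = (1 + 0.04) / (0.0901 + 0.029 + 0.04) ≈ 6.5368.
So M = m × MB = 6.5368 × 32.3 ≈ 211.1386 billion.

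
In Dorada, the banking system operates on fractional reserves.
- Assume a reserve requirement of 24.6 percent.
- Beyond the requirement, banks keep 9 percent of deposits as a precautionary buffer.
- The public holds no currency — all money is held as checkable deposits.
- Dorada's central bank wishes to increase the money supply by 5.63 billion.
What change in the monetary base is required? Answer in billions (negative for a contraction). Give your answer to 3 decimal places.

The money multiplier is m = 1 / (rr + e) = 1 / (0.246 + 0.09) ≈ 2.97619.
ΔMB = ΔM / m = (+5.63) / 2.97619 ≈ 1.8917 billion.

1.892 billion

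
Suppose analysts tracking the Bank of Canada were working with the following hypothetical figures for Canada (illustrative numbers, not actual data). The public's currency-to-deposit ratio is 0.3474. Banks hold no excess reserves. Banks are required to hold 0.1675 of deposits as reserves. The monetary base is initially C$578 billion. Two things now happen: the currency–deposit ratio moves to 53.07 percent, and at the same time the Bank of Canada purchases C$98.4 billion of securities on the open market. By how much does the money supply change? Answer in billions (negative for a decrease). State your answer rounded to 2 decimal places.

Before: m₁ = (1 + 0.3474) / (0.1675 + 0.3474) ≈ 2.616819, MB₁ = 578, so M₁ = 2.616819 × 578 ≈ 1512.5214 billion.
After: m₂ = (1 + 0.5307) / (0.1675 + 0.5307) ≈ 2.192352, MB₂ = 578 + 98.4 = 676.4, so M₂ = 2.192352 × 676.4 ≈ 1482.9069 billion.
ΔM = M₂ − M₁ = 1482.9069 − 1512.5214 = -29.6145 billion.

-29.61 billion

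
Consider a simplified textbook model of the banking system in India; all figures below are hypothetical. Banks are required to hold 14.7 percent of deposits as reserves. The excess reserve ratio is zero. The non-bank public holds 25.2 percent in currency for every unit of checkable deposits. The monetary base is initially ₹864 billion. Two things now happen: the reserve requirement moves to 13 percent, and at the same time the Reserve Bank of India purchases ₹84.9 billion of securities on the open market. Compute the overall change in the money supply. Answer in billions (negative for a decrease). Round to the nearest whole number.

Before: m₁ = (1 + 0.252) / (0.147 + 0.252) ≈ 3.1378, MB₁ = 864, so M₁ = 3.1378 × 864 = 2711.0592 billion.
After: m₂ = (1 + 0.252) / (0.13 + 0.252) ≈ 3.2775, MB₂ = 864 + 84.9 = 948.9, so M₂ = 3.2775 × 948.9 ≈ 3110.0197 billion.
ΔM = M₂ − M₁ = 3110.0197 − 2711.0592 = 398.9605 billion.

₹399 billion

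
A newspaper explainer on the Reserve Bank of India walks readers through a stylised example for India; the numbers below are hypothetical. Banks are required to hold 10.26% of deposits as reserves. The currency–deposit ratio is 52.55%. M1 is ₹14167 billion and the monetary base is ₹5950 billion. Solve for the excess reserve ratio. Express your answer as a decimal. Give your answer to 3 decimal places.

Using m = M/MB = 14167/5950 ≈ 2.381008. Since m = (1 + c)/(c + rr + e), the denominator satisfies c + rr + e = (1 + c)/m = (1 + 0.5255) / 2.381008 ≈ 0.640695.
With c = 0.5255 and rr = 0.1026, the excess reserve ratio is 0.640695 − 0.5255 − 0.1026 = 0.012595.

0.013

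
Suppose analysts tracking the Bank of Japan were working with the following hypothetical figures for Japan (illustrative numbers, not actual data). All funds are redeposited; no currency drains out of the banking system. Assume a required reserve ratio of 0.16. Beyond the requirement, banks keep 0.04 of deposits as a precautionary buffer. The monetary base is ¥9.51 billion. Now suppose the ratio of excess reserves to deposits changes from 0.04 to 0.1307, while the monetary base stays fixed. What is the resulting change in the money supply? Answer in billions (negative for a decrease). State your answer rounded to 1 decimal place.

-14.8 billion

Initially m₁ = 1 / (0.16 + 0.04) = 5, so M₁ = 5 × 9.51 = 47.55 billion.
After the change m₂ = 1 / (0.16 + 0.1307) ≈ 3.44, so M₂ = 3.44 × 9.51 = 32.7144 billion.
ΔM = M₂ − M₁ = 32.7144 − 47.55 = -14.8356 billion.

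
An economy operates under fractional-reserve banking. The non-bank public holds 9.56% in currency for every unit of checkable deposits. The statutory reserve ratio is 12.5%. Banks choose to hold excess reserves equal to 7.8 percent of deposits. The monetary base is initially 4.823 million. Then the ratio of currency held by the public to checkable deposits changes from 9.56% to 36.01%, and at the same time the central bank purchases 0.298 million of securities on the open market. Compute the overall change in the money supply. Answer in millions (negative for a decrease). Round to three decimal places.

-5.327 million

Before: m₁ = (1 + 0.0956) / (0.125 + 0.078 + 0.0956) ≈ 3.66912, MB₁ = 4.823, so M₁ = 3.66912 × 4.823 ≈ 17.6962 million.
After: m₂ = (1 + 0.3601) / (0.125 + 0.078 + 0.3601) ≈ 2.41538, MB₂ = 4.823 + 0.298 = 5.121, so M₂ = 2.41538 × 5.121 ≈ 12.3692 million.
ΔM = M₂ − M₁ = 12.3692 − 17.6962 = -5.327 million.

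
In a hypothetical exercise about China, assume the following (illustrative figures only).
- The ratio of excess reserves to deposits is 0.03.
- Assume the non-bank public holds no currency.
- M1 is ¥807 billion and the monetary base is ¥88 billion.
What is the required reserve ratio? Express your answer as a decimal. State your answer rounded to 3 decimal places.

0.079

Using m = M/MB = 807/88 ≈ 9.170455. Since m = (1 + c)/(c + rr + e), the denominator satisfies c + rr + e = (1 + c)/m = (1 + 0) / 9.170455 ≈ 0.109046.
With c = 0 and e = 0.03, the required reserve ratio is 0.109046 − 0 − 0.03 = 0.079046.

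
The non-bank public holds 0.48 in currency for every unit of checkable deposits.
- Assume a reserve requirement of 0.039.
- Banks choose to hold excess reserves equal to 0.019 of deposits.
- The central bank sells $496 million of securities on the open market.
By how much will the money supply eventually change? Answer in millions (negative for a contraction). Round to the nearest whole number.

The money multiplier is m = (1 + c) / (rr + e + c) = (1 + 0.48) / (0.039 + 0.019 + 0.48) ≈ 2.7509.
The sale removes 496 million of base, so ΔM = m × ΔMB = 2.7509 × (−496) = -1364.4464 million.

-1364 million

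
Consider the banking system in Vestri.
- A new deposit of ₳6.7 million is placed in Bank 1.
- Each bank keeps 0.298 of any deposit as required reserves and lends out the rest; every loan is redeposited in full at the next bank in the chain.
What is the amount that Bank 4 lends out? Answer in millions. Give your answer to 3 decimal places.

Each bank lends a fraction (1 − rr) = 0.7020 of the deposit it receives, so Bank 4 receives 6.7·0.7020^3 and lends 6.7·0.7020^4 ≈ 1.6271 million.

₳1.627 million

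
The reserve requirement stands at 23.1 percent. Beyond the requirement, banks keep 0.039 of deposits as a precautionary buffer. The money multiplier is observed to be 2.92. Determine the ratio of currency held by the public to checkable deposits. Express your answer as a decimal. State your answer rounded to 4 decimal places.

Using m = 2.92. From m = (1 + c)/(c + rr + e), rearranging gives 1 + c = m·(c + rr + e), so c·(1 − m) = m·(rr + e) − 1.
Hence c = [m·(rr + e) − 1]/(1 − m) = [2.92 × (0.231 + 0.039) − 1] / (1 − 2.92) ≈ 0.110208.

0.1102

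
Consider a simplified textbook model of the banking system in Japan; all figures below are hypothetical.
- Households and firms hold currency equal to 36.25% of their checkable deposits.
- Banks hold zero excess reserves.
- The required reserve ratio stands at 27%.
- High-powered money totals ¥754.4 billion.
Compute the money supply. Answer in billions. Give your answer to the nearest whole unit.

The money multiplier is m = (1 + c) / (rr + c) = (1 + 0.3625) / (0.27 + 0.3625) ≈ 2.1542.
So M = m × MB = 2.1542 × 754.4 ≈ 1625.1285 billion.

¥1625 billion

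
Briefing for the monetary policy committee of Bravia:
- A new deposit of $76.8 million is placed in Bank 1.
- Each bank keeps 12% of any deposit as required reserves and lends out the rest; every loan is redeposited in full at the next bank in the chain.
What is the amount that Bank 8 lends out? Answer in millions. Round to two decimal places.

Each bank lends a fraction (1 − rr) = 0.8800 of the deposit it receives, so Bank 8 receives 76.8·0.8800^7 and lends 76.8·0.8800^8 ≈ 27.6199 million.

$27.62 million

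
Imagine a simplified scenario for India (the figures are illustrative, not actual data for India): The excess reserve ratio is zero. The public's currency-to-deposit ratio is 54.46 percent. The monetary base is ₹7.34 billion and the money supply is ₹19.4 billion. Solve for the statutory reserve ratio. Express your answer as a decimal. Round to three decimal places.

0.040

Using m = M/MB = 19.4/7.34 ≈ 2.643052. Since m = (1 + c)/(c + rr + e), the denominator satisfies c + rr + e = (1 + c)/m = (1 + 0.5446) / 2.643052 ≈ 0.584400.
With c = 0.5446 and e = 0, the statutory reserve ratio is 0.584400 − 0.5446 − 0 = 0.0398.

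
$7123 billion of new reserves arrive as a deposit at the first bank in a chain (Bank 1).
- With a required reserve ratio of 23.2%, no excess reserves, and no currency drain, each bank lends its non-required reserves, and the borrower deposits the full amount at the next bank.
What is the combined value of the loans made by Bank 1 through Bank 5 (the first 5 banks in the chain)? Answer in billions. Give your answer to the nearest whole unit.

$17280 billion

Bank i lends (1 − rr)^i of the original deposit: Bank 1 lends 7123·0.7680 = 5470.4640, Bank 2 lends 7123·0.7680² ≈ 4201.3164, and so on.
Summing a geometric series: total = 7123·[0.7680·(1 − 0.7680^5) / (1 − 0.7680)] ≈ 17279.5611 billion.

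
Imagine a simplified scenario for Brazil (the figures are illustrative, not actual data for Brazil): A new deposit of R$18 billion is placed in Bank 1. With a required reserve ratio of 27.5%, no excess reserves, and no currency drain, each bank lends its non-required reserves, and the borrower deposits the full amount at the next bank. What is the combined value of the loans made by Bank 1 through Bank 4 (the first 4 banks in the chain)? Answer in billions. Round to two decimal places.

Bank i lends (1 − rr)^i of the original deposit: Bank 1 lends 18·0.7250 = 13.0500, Bank 2 lends 18·0.7250² ≈ 9.4612, and so on.
Summing a geometric series: total = 18·[0.7250·(1 − 0.7250^4) / (1 − 0.7250)] ≈ 34.3437 billion.

R$34.34 billion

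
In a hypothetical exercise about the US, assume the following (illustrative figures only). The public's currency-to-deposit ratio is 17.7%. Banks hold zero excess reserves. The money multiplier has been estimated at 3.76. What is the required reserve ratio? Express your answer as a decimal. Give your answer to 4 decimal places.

Using m = 3.76. Since m = (1 + c)/(c + rr + e), the denominator satisfies c + rr + e = (1 + c)/m = (1 + 0.177) / 3.76 ≈ 0.313032.
With c = 0.177 and e = 0, the required reserve ratio is 0.313032 − 0.177 − 0 = 0.136032.

0.1360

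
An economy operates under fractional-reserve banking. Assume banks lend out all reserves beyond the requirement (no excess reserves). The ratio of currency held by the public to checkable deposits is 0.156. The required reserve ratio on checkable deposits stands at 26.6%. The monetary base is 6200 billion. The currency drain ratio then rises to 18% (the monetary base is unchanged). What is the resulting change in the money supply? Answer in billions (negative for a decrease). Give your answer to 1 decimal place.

-580.3 billion

Initially m₁ = (1 + 0.156) / (0.266 + 0.156) ≈ 2.739336, so M₁ = 2.739336 × 6200 = 16983.8832 billion.
After the change m₂ = (1 + 0.18) / (0.266 + 0.18) ≈ 2.645740, so M₂ = 2.645740 × 6200 = 16403.588 billion.
ΔM = M₂ − M₁ = 16403.588 − 16983.8832 = -580.2952 billion.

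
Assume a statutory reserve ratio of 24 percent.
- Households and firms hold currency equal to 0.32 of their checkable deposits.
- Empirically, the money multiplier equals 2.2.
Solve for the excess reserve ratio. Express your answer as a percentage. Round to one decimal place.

4.0%

Using m = 2.2. Since m = (1 + c)/(c + rr + e), the denominator satisfies c + rr + e = (1 + c)/m = (1 + 0.32) / 2.2 = 0.600000.
With c = 0.32 and rr = 0.24, the excess reserve ratio is 0.600000 − 0.32 − 0.24 = 0.04.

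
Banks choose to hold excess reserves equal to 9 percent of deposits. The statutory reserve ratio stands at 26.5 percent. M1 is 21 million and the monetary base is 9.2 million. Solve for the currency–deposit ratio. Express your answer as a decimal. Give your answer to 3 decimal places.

Using m = M/MB = 21/9.2 ≈ 2.282609. From m = (1 + c)/(c + rr + e), rearranging gives 1 + c = m·(c + rr + e), so c·(1 − m) = m·(rr + e) − 1.
Hence c = [m·(rr + e) − 1]/(1 − m) = [2.282609 × (0.265 + 0.09) − 1] / (1 − 2.282609) ≈ 0.147881.

0.148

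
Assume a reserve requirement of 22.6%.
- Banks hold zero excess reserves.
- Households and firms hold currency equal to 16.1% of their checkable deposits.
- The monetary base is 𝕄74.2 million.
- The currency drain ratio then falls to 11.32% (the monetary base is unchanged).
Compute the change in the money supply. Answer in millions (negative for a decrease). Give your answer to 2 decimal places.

Initially m₁ = (1 + 0.161) / (0.226 + 0.161) = 3, so M₁ = 3 × 74.2 = 222.6 million.
After the change m₂ = (1 + 0.1132) / (0.226 + 0.1132) ≈ 3.28184, so M₂ = 3.28184 × 74.2 ≈ 243.5125 million.
ΔM = M₂ − M₁ = 243.5125 − 222.6 = 20.9125 million.

𝕄20.91 million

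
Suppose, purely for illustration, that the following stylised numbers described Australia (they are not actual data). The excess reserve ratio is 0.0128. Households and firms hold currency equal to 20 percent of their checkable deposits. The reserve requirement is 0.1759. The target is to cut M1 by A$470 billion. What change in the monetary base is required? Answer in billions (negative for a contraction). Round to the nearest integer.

-152 billion

The money multiplier is m = (1 + c) / (rr + e + c) = (1 + 0.2) / (0.1759 + 0.0128 + 0.2) ≈ 3.0872.
ΔMB = ΔM / m = (−470) / 3.0872 ≈ -152.2415 billion.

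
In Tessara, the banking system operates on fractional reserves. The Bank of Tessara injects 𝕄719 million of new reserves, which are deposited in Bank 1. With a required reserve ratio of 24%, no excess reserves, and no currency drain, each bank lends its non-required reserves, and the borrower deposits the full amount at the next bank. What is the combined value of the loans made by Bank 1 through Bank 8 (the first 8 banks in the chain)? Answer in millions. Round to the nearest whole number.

𝕄2023 million

Bank i lends (1 − rr)^i of the original deposit: Bank 1 lends 719·0.7600 = 546.4400, Bank 2 lends 719·0.7600² = 415.2944, and so on.
Summing a geometric series: total = 719·[0.7600·(1 − 0.7600^8) / (1 − 0.7600)] ≈ 2023.4139 million.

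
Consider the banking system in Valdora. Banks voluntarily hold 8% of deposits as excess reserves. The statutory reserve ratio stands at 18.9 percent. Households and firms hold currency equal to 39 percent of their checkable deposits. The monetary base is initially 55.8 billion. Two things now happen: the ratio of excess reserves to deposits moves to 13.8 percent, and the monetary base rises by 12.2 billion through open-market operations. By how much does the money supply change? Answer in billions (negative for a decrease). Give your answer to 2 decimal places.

Before: m₁ = (1 + 0.39) / (0.189 + 0.08 + 0.39) ≈ 2.10926, MB₁ = 55.8, so M₁ = 2.10926 × 55.8 ≈ 117.6967 billion.
After: m₂ = (1 + 0.39) / (0.189 + 0.138 + 0.39) ≈ 1.93863, MB₂ = 55.8 + 12.2 = 68, so M₂ = 1.93863 × 68 ≈ 131.8268 billion.
ΔM = M₂ − M₁ = 131.8268 − 117.6967 = 14.1301 billion.

14.13 billion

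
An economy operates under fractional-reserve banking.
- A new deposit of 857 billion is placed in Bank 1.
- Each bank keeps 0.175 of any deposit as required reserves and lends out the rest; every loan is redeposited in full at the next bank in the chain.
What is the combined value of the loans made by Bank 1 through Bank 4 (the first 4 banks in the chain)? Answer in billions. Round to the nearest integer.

Bank i lends (1 − rr)^i of the original deposit: Bank 1 lends 857·0.8250 = 707.0250, Bank 2 lends 857·0.8250² ≈ 583.2956, and so on.
Summing a geometric series: total = 857·[0.8250·(1 − 0.8250^4) / (1 − 0.8250)] ≈ 2168.5451 billion.

2169 billion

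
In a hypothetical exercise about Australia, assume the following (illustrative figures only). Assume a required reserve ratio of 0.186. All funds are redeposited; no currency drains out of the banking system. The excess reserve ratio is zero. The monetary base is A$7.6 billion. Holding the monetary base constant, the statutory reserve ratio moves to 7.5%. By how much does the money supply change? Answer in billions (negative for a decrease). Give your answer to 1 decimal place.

A$60.5 billion

Initially m₁ = 1 / (0.186) ≈ 5.3763, so M₁ = 5.3763 × 7.6 ≈ 40.8599 billion.
After the change m₂ = 1 / (0.075) ≈ 13.3333, so M₂ = 13.3333 × 7.6 ≈ 101.3331 billion.
ΔM = M₂ − M₁ = 101.3331 − 40.8599 = 60.4732 billion.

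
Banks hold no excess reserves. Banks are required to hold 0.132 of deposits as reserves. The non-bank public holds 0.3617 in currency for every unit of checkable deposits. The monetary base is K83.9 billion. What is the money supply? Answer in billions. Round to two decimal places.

K231.41 billion

The money multiplier is m = (1 + c) / (rr + c) = (1 + 0.3617) / (0.132 + 0.3617) ≈ 2.75815.
So M = m × MB = 2.75815 × 83.9 ≈ 231.4088 billion.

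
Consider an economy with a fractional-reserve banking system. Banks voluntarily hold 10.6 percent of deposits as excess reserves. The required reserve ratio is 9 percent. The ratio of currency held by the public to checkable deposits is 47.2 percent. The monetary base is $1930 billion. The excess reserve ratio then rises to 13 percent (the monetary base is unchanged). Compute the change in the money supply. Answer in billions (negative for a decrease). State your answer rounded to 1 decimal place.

Initially m₁ = (1 + 0.472) / (0.09 + 0.106 + 0.472) ≈ 2.203593, so M₁ = 2.203593 × 1930 ≈ 4252.9345 billion.
After the change m₂ = (1 + 0.472) / (0.09 + 0.13 + 0.472) ≈ 2.127168, so M₂ = 2.127168 × 1930 ≈ 4105.4342 billion.
ΔM = M₂ − M₁ = 4105.4342 − 4252.9345 = -147.5003 billion.

-147.5 billion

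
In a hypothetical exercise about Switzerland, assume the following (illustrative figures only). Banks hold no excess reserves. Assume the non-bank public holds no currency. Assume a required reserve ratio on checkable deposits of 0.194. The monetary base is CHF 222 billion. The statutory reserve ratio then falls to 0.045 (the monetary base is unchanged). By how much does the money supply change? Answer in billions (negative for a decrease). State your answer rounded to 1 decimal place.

CHF 3789.0 billion

Initially m₁ = 1 / (0.194) ≈ 5.15464, so M₁ = 5.15464 × 222 ≈ 1144.3301 billion.
After the change m₂ = 1 / (0.045) ≈ 22.22222, so M₂ = 22.22222 × 222 ≈ 4933.3328 billion.
ΔM = M₂ − M₁ = 4933.3328 − 1144.3301 = 3789.0027 billion.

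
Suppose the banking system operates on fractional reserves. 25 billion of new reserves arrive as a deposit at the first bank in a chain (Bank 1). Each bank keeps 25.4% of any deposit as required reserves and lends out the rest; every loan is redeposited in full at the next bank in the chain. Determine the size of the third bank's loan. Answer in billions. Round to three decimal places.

Each bank lends a fraction (1 − rr) = 0.7460 of the deposit it receives, so Bank 3 receives 25·0.7460^2 and lends 25·0.7460^3 ≈ 10.3790 billion.

10.379 billion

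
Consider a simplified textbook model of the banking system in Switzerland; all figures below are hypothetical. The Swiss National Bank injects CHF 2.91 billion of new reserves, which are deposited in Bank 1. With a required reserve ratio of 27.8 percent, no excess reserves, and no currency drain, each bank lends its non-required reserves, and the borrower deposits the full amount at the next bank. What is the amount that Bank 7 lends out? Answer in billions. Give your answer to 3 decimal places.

CHF 0.298 billion

Each bank lends a fraction (1 − rr) = 0.7220 of the deposit it receives, so Bank 7 receives 2.91·0.7220^6 and lends 2.91·0.7220^7 ≈ 0.2976 billion.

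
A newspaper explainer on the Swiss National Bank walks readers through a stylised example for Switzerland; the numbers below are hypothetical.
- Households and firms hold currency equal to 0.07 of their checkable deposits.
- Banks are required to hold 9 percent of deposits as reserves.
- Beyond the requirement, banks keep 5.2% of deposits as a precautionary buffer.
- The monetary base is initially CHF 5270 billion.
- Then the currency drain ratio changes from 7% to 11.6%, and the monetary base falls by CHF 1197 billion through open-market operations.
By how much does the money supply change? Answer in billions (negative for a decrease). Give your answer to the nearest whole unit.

-8980 billion

Before: m₁ = (1 + 0.07) / (0.09 + 0.052 + 0.07) ≈ 5.04717, MB₁ = 5270, so M₁ = 5.04717 × 5270 = 26598.5859 billion.
After: m₂ = (1 + 0.116) / (0.09 + 0.052 + 0.116) ≈ 4.32558, MB₂ = 5270 − 1197 = 4073, so M₂ = 4.32558 × 4073 ≈ 17618.0873 billion.
ΔM = M₂ − M₁ = 17618.0873 − 26598.5859 = -8980.4986 billion.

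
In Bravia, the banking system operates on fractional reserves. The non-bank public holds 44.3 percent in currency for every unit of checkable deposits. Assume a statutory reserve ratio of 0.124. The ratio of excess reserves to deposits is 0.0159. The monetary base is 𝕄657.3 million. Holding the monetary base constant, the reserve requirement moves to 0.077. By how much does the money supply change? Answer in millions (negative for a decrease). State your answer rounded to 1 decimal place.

𝕄142.7 million

Initially m₁ = (1 + 0.443) / (0.124 + 0.0159 + 0.443) ≈ 2.47555, so M₁ = 2.47555 × 657.3 ≈ 1627.179 million.
After the change m₂ = (1 + 0.443) / (0.077 + 0.0159 + 0.443) ≈ 2.69267, so M₂ = 2.69267 × 657.3 ≈ 1769.892 million.
ΔM = M₂ − M₁ = 1769.892 − 1627.179 = 142.713 million.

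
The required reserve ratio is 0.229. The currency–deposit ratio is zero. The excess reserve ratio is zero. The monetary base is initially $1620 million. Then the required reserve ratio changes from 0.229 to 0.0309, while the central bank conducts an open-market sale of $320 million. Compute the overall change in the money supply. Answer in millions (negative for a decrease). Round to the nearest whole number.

$34997 million

Before: m₁ = 1 / (0.229) ≈ 4.36681, MB₁ = 1620, so M₁ = 4.36681 × 1620 = 7074.2322 million.
After: m₂ = 1 / (0.0309) ≈ 32.36246, MB₂ = 1620 − 320 = 1300, so M₂ = 32.36246 × 1300 = 42071.198 million.
ΔM = M₂ − M₁ = 42071.198 − 7074.2322 = 34996.9658 million.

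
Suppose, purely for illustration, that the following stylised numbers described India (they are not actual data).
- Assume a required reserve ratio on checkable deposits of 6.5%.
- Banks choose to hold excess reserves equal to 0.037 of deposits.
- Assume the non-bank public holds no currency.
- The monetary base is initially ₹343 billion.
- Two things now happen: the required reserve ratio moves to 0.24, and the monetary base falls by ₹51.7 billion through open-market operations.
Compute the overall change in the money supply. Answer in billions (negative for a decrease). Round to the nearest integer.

Before: m₁ = 1 / (0.065 + 0.037) ≈ 9.8039, MB₁ = 343, so M₁ = 9.8039 × 343 = 3362.7377 billion.
After: m₂ = 1 / (0.24 + 0.037) ≈ 3.6101, MB₂ = 343 − 51.7 = 291.3, so M₂ = 3.6101 × 291.3 ≈ 1051.6221 billion.
ΔM = M₂ − M₁ = 1051.6221 − 3362.7377 = -2311.1156 billion.

-2311 billion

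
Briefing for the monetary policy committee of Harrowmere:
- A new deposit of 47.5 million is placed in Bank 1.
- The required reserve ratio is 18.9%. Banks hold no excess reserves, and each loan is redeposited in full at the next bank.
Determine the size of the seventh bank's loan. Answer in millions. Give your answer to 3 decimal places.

10.961 million

Each bank lends a fraction (1 − rr) = 0.8110 of the deposit it receives, so Bank 7 receives 47.5·0.8110^6 and lends 47.5·0.8110^7 ≈ 10.9607 million.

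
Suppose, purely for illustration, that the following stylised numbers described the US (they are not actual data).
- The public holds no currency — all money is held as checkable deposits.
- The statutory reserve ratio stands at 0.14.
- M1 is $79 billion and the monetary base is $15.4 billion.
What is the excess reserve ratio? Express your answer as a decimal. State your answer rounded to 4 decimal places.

Using m = M/MB = 79/15.4 ≈ 5.129870. Since m = (1 + c)/(c + rr + e), the denominator satisfies c + rr + e = (1 + c)/m = (1 + 0) / 5.129870 ≈ 0.194937.
With c = 0 and rr = 0.14, the excess reserve ratio is 0.194937 − 0 − 0.14 = 0.054937.

0.0549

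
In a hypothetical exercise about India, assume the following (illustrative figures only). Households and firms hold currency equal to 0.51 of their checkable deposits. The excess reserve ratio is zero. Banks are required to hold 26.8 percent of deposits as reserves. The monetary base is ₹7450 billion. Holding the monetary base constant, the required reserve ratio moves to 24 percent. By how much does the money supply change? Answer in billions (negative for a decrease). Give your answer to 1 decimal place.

₹539.8 billion

Initially m₁ = (1 + 0.51) / (0.268 + 0.51) ≈ 1.940874, so M₁ = 1.940874 × 7450 = 14459.5113 billion.
After the change m₂ = (1 + 0.51) / (0.24 + 0.51) ≈ 2.013333, so M₂ = 2.013333 × 7450 ≈ 14999.3308 billion.
ΔM = M₂ − M₁ = 14999.3308 − 14459.5113 = 539.8195 billion.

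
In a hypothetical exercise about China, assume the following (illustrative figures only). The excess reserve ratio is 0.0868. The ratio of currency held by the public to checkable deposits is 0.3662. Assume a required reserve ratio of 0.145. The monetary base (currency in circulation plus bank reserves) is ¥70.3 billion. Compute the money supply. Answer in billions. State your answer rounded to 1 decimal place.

¥160.6 billion

The money multiplier is m = (1 + c) / (rr + e + c) = (1 + 0.3662) / (0.145 + 0.0868 + 0.3662) ≈ 2.2846.
So M = m × MB = 2.2846 × 70.3 ≈ 160.6074 billion.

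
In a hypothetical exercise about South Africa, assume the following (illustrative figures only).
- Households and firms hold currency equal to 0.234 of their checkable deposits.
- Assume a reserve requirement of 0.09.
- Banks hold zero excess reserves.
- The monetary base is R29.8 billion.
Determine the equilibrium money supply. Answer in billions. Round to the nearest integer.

The money multiplier is m = (1 + c) / (rr + c) = (1 + 0.234) / (0.09 + 0.234) ≈ 3.8086.
So M = m × MB = 3.8086 × 29.8 ≈ 113.4963 billion.

R113 billion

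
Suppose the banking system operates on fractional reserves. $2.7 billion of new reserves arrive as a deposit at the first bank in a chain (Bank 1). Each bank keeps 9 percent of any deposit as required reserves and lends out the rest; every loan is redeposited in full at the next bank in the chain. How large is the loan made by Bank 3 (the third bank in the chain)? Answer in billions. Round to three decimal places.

Each bank lends a fraction (1 − rr) = 0.9100 of the deposit it receives, so Bank 3 receives 2.7·0.9100^2 and lends 2.7·0.9100^3 ≈ 2.0346 billion.

$2.035 billion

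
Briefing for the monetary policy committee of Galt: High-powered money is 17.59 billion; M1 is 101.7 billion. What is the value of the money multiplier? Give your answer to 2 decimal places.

The money multiplier is m = M / MB = 101.7 / 17.59 ≈ 5.78169.

5.78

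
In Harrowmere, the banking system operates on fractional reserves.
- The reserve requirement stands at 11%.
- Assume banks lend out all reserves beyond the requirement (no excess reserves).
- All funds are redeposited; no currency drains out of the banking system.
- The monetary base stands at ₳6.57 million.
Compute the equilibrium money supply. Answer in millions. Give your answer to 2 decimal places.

₳59.73 million

With no currency drain or excess reserves, the money multiplier is m = 1/rr = 1/0.11 ≈ 9.0909.
Money supply M = m × MB = 9.0909 × 6.57 ≈ 59.7272 million.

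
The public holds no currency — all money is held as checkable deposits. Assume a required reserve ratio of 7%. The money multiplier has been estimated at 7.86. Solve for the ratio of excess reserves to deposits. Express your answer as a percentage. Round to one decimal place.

5.7%

Using m = 7.86. Since m = (1 + c)/(c + rr + e), the denominator satisfies c + rr + e = (1 + c)/m = (1 + 0) / 7.86 ≈ 0.127226.
With c = 0 and rr = 0.07, the ratio of excess reserves to deposits is 0.127226 − 0 − 0.07 = 0.057226.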